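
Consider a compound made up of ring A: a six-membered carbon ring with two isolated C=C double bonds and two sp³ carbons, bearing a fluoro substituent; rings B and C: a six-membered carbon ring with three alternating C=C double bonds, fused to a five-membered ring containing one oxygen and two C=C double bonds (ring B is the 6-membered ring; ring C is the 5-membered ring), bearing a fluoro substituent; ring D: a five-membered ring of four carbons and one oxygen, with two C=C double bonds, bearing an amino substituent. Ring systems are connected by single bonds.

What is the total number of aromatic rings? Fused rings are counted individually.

3

Ring A has two sp³ carbons, so it is not fully conjugated — not aromatic (1,4-cyclohexadiene).
Rings B and C form a fused bicyclic system (with one oxygen) with 9 sp² atoms and 10 π electrons from ring double bonds plus a heteroatom lone pair. 10 = 4(2)+2, so the system is aromatic and both rings count as aromatic (benzofuran).
Ring D is planar and fully conjugated; 2 ring double bonds (4 π electrons) plus a heteroatom lone pair (2) give 6 π electrons. 6 = 4(1)+2, so ring D is aromatic (furan).
Aromatic: B, C, D. Total: 3.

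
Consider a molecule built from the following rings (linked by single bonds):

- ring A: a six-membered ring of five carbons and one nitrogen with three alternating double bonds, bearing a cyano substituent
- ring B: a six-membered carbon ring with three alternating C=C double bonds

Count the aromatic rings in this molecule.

Ring A has a continuous p-orbital overlap around the ring; 3 ring double bonds give 6 π electrons. 6 = 4(1)+2, so ring A is aromatic (pyridine).
Ring B has a continuous p-orbital overlap around the ring; 3 ring double bonds give 6 π electrons. 6 = 4(1)+2, so ring B is aromatic (benzene).
Aromatic: A, B. Total: 2.

2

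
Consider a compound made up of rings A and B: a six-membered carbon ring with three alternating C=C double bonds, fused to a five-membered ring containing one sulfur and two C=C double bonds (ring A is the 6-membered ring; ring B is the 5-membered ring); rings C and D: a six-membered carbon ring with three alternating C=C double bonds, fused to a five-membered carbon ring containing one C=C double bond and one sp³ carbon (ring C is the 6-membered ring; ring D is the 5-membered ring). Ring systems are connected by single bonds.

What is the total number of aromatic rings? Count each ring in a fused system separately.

Rings A and B form a fused bicyclic system (with one sulfur) with 9 sp² atoms and 10 π electrons from ring double bonds plus a heteroatom lone pair. 10 = 4(2)+2, so the system is aromatic and both rings count as aromatic (benzothiophene).
Ring C has a continuous p-orbital overlap around the ring; 3 ring double bonds give 6 π electrons. 6 = 4(1)+2, so ring C is aromatic (benzene ring).
Ring D has one sp³ carbon, so it is not fully conjugated — not aromatic (cyclopentene ring).
Aromatic: A, B, C. Total: 3.

3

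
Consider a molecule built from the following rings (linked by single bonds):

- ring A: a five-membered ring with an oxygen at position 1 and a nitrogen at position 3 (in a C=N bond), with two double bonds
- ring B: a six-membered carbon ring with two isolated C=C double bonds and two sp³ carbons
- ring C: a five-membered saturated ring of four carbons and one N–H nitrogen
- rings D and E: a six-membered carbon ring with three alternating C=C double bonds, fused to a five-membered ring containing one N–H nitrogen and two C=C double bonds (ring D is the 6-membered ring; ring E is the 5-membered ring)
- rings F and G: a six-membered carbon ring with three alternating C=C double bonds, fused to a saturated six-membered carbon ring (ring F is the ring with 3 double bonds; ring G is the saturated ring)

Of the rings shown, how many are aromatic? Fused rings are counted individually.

Ring A is planar and fully conjugated; 2 ring double bonds (4 π electrons) plus a heteroatom lone pair (2) give 6 π electrons. 6 = 4(1)+2, so ring A is aromatic (oxazole).
Ring B has two sp³ carbons, so it is not fully conjugated — not aromatic (1,4-cyclohexadiene).
Ring C has only sp³ atoms, so it is not fully conjugated — not aromatic (pyrrolidine).
Rings D and E form a fused bicyclic system (with one N–H) with 9 sp² atoms and 10 π electrons from ring double bonds plus a heteroatom lone pair. 10 = 4(2)+2, so the system is aromatic and both rings count as aromatic (indole).
Ring F is fully conjugated (every ring atom contributes a p orbital); 3 ring double bonds give 6 π electrons. That satisfies 4n+2 with n=1, so ring F is aromatic (benzene ring).
Ring G has four sp³ carbons, so it is not fully conjugated — not aromatic (cyclohexane ring).
Aromatic: A, D, E, F. Total: 4.

4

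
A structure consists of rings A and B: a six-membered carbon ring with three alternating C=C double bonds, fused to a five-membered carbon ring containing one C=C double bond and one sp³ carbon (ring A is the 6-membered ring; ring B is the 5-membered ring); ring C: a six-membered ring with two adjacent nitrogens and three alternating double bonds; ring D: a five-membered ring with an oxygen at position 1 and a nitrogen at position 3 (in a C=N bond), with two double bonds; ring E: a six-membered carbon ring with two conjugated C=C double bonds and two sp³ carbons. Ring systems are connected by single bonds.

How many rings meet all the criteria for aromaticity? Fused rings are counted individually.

3

Ring A is fully conjugated (every ring atom contributes a p orbital); 3 ring double bonds give 6 π electrons. Since 6 = 4n+2 (n=1), ring A is aromatic (benzene ring).
Ring B has one sp³ carbon, so it is not fully conjugated — not aromatic (cyclopentene ring).
Ring C is fully conjugated (every ring atom contributes a p orbital); 3 ring double bonds give 6 π electrons. That satisfies 4n+2 with n=1, so ring C is aromatic (pyridazine).
Ring D has a continuous p-orbital overlap around the ring; 2 ring double bonds (4 π electrons) plus a heteroatom lone pair (2) give 6 π electrons. Since 6 = 4n+2 (n=1), ring D is aromatic (oxazole).
Ring E has two sp³ carbons, so it is not fully conjugated — not aromatic (1,3-cyclohexadiene).
Aromatic: A, C, D. Total: 3.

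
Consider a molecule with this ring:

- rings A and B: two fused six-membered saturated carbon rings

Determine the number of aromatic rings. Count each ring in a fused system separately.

Ring A has only sp³ atoms, so it is not fully conjugated — not aromatic (cyclohexane ring).
Ring B has only sp³ atoms, so it is not fully conjugated — not aromatic (cyclohexane ring).
No ring is aromatic. Total: 0.

0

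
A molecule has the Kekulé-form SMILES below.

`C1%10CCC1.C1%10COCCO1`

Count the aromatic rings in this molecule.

0

The SMILES encodes a four-membered saturated carbon ring; a six-membered saturated ring with oxygens at positions 1 and 4.
The 4-membered ring has only sp³ atoms, so it is not fully conjugated — not aromatic (cyclobutane).
The 6-membered ring with two oxygens (1,4) has only sp³ atoms, so it is not fully conjugated — not aromatic (1,4-dioxane).
None of the rings are aromatic. Total: 0.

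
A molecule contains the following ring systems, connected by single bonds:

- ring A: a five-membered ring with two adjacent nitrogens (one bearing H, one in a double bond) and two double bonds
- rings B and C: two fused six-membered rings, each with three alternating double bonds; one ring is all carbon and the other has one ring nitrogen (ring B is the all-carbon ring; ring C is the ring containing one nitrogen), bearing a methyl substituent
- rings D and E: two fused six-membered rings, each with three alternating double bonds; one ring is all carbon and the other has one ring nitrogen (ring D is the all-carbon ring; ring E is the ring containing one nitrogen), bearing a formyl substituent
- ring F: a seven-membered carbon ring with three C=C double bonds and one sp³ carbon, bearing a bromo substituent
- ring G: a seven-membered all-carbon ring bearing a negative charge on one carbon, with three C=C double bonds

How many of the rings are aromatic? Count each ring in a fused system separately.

Ring A is planar and fully conjugated; 2 ring double bonds (4 π electrons) plus a heteroatom lone pair (2) give 6 π electrons. That satisfies 4n+2 with n=1, so ring A is aromatic (pyrazole).
Rings B and C form a fused bicyclic system (with one nitrogen) with 10 sp² atoms and 10 π electrons from ring double bonds. 10 = 4(2)+2, so the system is aromatic and both rings count as aromatic (quinoline).
Rings D and E form a fused bicyclic system (with one nitrogen) with 10 sp² atoms and 10 π electrons from ring double bonds. 10 = 4(2)+2, so the system is aromatic and both rings count as aromatic (quinoline).
Ring F has one sp³ carbon, so it is not fully conjugated — not aromatic (cycloheptatriene).
Ring G has only sp² ring atoms; a planar conformation would have a fully conjugated π system of 8 electrons. But 8 = 4(2), which is 4n not 4n+2, so ring G is not aromatic (cycloheptatrienyl anion).
Aromatic: A, B, C, D, E. Total: 5.

5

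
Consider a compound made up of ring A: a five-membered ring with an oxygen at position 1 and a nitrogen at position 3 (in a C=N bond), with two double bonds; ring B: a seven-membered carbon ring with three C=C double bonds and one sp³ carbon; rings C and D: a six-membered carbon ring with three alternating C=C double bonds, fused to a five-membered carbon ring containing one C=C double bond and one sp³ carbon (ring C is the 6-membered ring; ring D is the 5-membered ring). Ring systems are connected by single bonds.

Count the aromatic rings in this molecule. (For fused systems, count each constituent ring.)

Ring A is fully conjugated (every ring atom contributes a p orbital); 2 ring double bonds (4 π electrons) plus a heteroatom lone pair (2) give 6 π electrons. Since 6 = 4n+2 (n=1), ring A is aromatic (oxazole).
Ring B has one sp³ carbon, so it is not fully conjugated — not aromatic (cycloheptatriene).
Ring C has a continuous p-orbital overlap around the ring; 3 ring double bonds give 6 π electrons. 6 = 4(1)+2, so ring C is aromatic (benzene ring).
Ring D has one sp³ carbon, so it is not fully conjugated — not aromatic (cyclopentene ring).
Aromatic: A, C. Total: 2.

2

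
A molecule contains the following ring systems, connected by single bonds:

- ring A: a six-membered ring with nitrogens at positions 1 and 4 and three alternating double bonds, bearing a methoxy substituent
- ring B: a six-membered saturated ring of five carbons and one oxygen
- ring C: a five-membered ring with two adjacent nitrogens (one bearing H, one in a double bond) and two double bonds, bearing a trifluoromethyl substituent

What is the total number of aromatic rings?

2

Ring A has a continuous p-orbital overlap around the ring; 3 ring double bonds give 6 π electrons. 6 = 4(1)+2, so ring A is aromatic (pyrazine).
Ring B has only sp³ atoms, so it is not fully conjugated — not aromatic (tetrahydropyran).
Ring C has a continuous p-orbital overlap around the ring; 2 ring double bonds (4 π electrons) plus a heteroatom lone pair (2) give 6 π electrons. 6 = 4(1)+2, so ring C is aromatic (pyrazole).
Aromatic: A, C. Total: 2.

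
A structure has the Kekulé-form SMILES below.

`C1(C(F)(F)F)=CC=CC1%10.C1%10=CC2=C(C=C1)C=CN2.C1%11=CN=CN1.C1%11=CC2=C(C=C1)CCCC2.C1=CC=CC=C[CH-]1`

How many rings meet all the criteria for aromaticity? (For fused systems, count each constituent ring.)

The SMILES encodes a five-membered carbon ring with two conjugated C=C double bonds and one sp³ carbon; a six-membered carbon ring with three alternating C=C double bonds, fused to a five-membered ring containing one N–H nitrogen and two C=C double bonds; a five-membered ring with nitrogens at positions 1 and 3 (one bearing H, one in a C=N bond) and two double bonds; a six-membered carbon ring with three alternating C=C double bonds, fused to a saturated six-membered carbon ring; a seven-membered all-carbon ring bearing a negative charge on one carbon, with three C=C double bonds.
The 5-membered ring has one sp³ carbon, so it is not fully conjugated — not aromatic (cyclopentadiene).
The fused 6/5-membered bicyclic (with one N–H) is a single π system with 9 sp² atoms and 10 π electrons from ring double bonds plus a heteroatom lone pair. 10 = 4(2)+2, so the system is aromatic and both rings count as aromatic (indole).
The 5-membered ring with two nitrogens (one N–H, one =N–) is planar and fully conjugated; 2 ring double bonds (4 π electrons) plus a heteroatom lone pair (2) give 6 π electrons. That satisfies 4n+2 with n=1, so it is aromatic (imidazole).
The 6-membered ring is fully conjugated (every ring atom contributes a p orbital); 3 ring double bonds give 6 π electrons. Since 6 = 4n+2 (n=1), it is aromatic (benzene ring).
The second 6-membered ring has four sp³ carbons, so it is not fully conjugated — not aromatic (cyclohexane ring).
The 7-membered ring has only sp² ring atoms; a planar conformation would have a fully conjugated π system of 8 electrons. But 8 = 4(2), which is 4n not 4n+2, so it is not aromatic (cycloheptatrienyl anion).
4 of the 7 rings are aromatic. Total: 4.

4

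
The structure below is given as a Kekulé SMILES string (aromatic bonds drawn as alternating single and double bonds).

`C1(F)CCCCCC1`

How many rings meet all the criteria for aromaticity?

The SMILES encodes a seven-membered saturated carbon ring.
The 7-membered ring has only sp³ atoms, so it is not fully conjugated — not aromatic (cycloheptane).

0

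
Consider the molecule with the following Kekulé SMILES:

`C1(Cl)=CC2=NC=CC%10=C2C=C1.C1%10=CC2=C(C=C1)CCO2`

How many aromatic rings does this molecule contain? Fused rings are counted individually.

The SMILES encodes two fused six-membered rings, each with three alternating double bonds; one ring is all carbon and the other has one ring nitrogen; a six-membered carbon ring with three alternating C=C double bonds, fused to a five-membered ring containing one oxygen and two sp³ carbons.
The fused 6/6-membered bicyclic (with one nitrogen) is a single π system with 10 sp² atoms and 10 π electrons from ring double bonds. 10 = 4(2)+2, so the system is aromatic and both rings count as aromatic (quinoline).
The 6-membered ring is planar and fully conjugated; 3 ring double bonds give 6 π electrons. Since 6 = 4n+2 (n=1), it is aromatic (benzene ring).
The 5-membered ring with one oxygen has two sp³ carbons, so it is not fully conjugated — not aromatic (oxolane ring).
3 of the 4 rings are aromatic. Total: 3.

3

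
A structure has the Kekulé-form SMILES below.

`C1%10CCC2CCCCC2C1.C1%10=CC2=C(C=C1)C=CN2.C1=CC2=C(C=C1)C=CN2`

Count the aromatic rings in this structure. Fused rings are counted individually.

4

The SMILES encodes two fused six-membered saturated carbon rings; a six-membered carbon ring with three alternating C=C double bonds, fused to a five-membered ring containing one N–H nitrogen and two C=C double bonds; a six-membered carbon ring with three alternating C=C double bonds, fused to a five-membered ring containing one N–H nitrogen and two C=C double bonds.
The 6-membered ring has only sp³ atoms, so it is not fully conjugated — not aromatic (cyclohexane ring).
The second 6-membered ring has only sp³ atoms, so it is not fully conjugated — not aromatic (cyclohexane ring).
The fused 6/5-membered bicyclic (with one N–H) is a single π system with 9 sp² atoms and 10 π electrons from ring double bonds plus a heteroatom lone pair. 10 = 4(2)+2, so the system is aromatic and both rings count as aromatic (indole).
The fused 6/5-membered bicyclic (with one N–H) is a single π system with 9 sp² atoms and 10 π electrons from ring double bonds plus a heteroatom lone pair. 10 = 4(2)+2, so the system is aromatic and both rings count as aromatic (indole).
4 of the 6 rings are aromatic. Total: 4.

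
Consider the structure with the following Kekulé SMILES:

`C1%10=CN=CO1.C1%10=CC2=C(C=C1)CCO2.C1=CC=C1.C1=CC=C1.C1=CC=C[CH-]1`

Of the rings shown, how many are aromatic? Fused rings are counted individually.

3

The SMILES encodes a five-membered ring with an oxygen at position 1 and a nitrogen at position 3 (in a C=N bond), with two double bonds; a six-membered carbon ring with three alternating C=C double bonds, fused to a five-membered ring containing one oxygen and two sp³ carbons; a four-membered carbon ring with two alternating C=C double bonds; a four-membered carbon ring with two alternating C=C double bonds; a five-membered all-carbon ring bearing a negative charge on one carbon, with two C=C double bonds.
The 5-membered ring with one oxygen and one =N– is planar and fully conjugated; 2 ring double bonds (4 π electrons) plus a heteroatom lone pair (2) give 6 π electrons. That satisfies 4n+2 with n=1, so it is aromatic (oxazole).
The 6-membered ring has a continuous p-orbital overlap around the ring; 3 ring double bonds give 6 π electrons. Since 6 = 4n+2 (n=1), it is aromatic (benzene ring).
The 5-membered ring with one oxygen has two sp³ carbons, so it is not fully conjugated — not aromatic (oxolane ring).
The 4-membered ring has only sp² ring atoms; a planar conformation would have a fully conjugated π system of 4 electrons. But 4 = 4(1), which is 4n not 4n+2, so it is not aromatic (cyclobutadiene) — cyclobutadiene is antiaromatic and distorts to a rectangle.
The second 4-membered ring has only sp² ring atoms; a planar conformation would have a fully conjugated π system of 4 electrons. But 4 = 4(1), which is 4n not 4n+2, so it is not aromatic (cyclobutadiene) — cyclobutadiene is antiaromatic and distorts to a rectangle.
The 5-membered ring is fully conjugated (every ring atom contributes a p orbital); 2 ring double bonds (4 π electrons) plus the carbanion lone pair (2) give 6 π electrons. That satisfies 4n+2 with n=1, so it is aromatic (cyclopentadienyl anion).
3 of the 6 rings are aromatic. Total: 3.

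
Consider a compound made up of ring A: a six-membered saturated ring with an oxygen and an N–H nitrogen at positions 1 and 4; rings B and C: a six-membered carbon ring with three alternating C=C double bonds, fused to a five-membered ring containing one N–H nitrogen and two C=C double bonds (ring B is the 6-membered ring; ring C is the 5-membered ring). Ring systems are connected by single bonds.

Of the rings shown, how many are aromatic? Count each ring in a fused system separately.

2

Ring A has only sp³ atoms, so it is not fully conjugated — not aromatic (morpholine).
Rings B and C form a fused bicyclic system (with one N–H) with 9 sp² atoms and 10 π electrons from ring double bonds plus a heteroatom lone pair. 10 = 4(2)+2, so the system is aromatic and both rings count as aromatic (indole).
Aromatic: B, C. Total: 2.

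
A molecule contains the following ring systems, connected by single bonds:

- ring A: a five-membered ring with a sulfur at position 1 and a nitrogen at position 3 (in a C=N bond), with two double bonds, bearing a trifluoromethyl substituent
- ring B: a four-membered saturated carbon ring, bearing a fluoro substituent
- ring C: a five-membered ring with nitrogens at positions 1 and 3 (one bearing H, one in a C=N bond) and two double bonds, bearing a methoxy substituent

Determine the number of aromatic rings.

Ring A is fully conjugated (every ring atom contributes a p orbital); 2 ring double bonds (4 π electrons) plus a heteroatom lone pair (2) give 6 π electrons. 6 = 4(1)+2, so ring A is aromatic (thiazole).
Ring B has only sp³ atoms, so it is not fully conjugated — not aromatic (cyclobutane).
Ring C is fully conjugated (every ring atom contributes a p orbital); 2 ring double bonds (4 π electrons) plus a heteroatom lone pair (2) give 6 π electrons. That satisfies 4n+2 with n=1, so ring C is aromatic (imidazole).
Aromatic: A, C. Total: 2.

2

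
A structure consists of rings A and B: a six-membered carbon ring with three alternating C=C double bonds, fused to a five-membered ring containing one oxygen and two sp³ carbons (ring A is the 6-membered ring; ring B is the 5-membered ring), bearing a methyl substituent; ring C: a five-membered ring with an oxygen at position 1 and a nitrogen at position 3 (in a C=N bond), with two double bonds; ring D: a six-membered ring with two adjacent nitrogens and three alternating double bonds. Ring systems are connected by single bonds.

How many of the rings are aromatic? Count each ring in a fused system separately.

3

Ring A is planar and fully conjugated; 3 ring double bonds give 6 π electrons. That satisfies 4n+2 with n=1, so ring A is aromatic (benzene ring).
Ring B has two sp³ carbons, so it is not fully conjugated — not aromatic (oxolane ring).
Ring C has a continuous p-orbital overlap around the ring; 2 ring double bonds (4 π electrons) plus a heteroatom lone pair (2) give 6 π electrons. Since 6 = 4n+2 (n=1), ring C is aromatic (oxazole).
Ring D is fully conjugated (every ring atom contributes a p orbital); 3 ring double bonds give 6 π electrons. 6 = 4(1)+2, so ring D is aromatic (pyridazine).
Aromatic: A, C, D. Total: 3.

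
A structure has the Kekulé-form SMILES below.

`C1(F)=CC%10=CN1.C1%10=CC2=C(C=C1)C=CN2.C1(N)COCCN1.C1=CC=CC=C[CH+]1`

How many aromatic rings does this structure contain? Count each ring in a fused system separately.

4

The SMILES encodes a five-membered ring of four carbons and one nitrogen bearing a hydrogen, with two C=C double bonds; a six-membered carbon ring with three alternating C=C double bonds, fused to a five-membered ring containing one N–H nitrogen and two C=C double bonds; a six-membered saturated ring with an oxygen and an N–H nitrogen at positions 1 and 4; a seven-membered all-carbon ring bearing a positive charge on one carbon, with three C=C double bonds.
The 5-membered ring with one N–H is fully conjugated (every ring atom contributes a p orbital); 2 ring double bonds (4 π electrons) plus a heteroatom lone pair (2) give 6 π electrons. 6 = 4(1)+2, so it is aromatic (pyrrole).
The fused 6/5-membered bicyclic (with one N–H) is a single π system with 9 sp² atoms and 10 π electrons from ring double bonds plus a heteroatom lone pair. 10 = 4(2)+2, so the system is aromatic and both rings count as aromatic (indole).
The 6-membered ring with one oxygen and one N–H (1,4) has only sp³ atoms, so it is not fully conjugated — not aromatic (morpholine).
The 7-membered ring is fully conjugated (every ring atom contributes a p orbital); 3 ring double bonds (6 π electrons) plus the carbocation's empty p orbital (0, but keeps the ring conjugated) give 6 π electrons. Since 6 = 4n+2 (n=1), it is aromatic (tropylium cation).
4 of the 5 rings are aromatic. Total: 4.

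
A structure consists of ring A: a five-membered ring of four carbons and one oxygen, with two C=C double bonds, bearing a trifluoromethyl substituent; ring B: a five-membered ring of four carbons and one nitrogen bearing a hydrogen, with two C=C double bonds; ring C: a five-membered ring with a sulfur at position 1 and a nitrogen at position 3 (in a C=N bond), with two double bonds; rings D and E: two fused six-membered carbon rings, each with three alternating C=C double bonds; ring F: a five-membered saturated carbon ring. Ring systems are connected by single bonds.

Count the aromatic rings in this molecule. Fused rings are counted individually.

5

Ring A is planar and fully conjugated; 2 ring double bonds (4 π electrons) plus a heteroatom lone pair (2) give 6 π electrons. Since 6 = 4n+2 (n=1), ring A is aromatic (furan).
Ring B is planar and fully conjugated; 2 ring double bonds (4 π electrons) plus a heteroatom lone pair (2) give 6 π electrons. Since 6 = 4n+2 (n=1), ring B is aromatic (pyrrole).
Ring C has a continuous p-orbital overlap around the ring; 2 ring double bonds (4 π electrons) plus a heteroatom lone pair (2) give 6 π electrons. That satisfies 4n+2 with n=1, so ring C is aromatic (thiazole).
Rings D and E form a fused bicyclic system with 10 sp² atoms and 10 π electrons from ring double bonds. 10 = 4(2)+2, so the system is aromatic and both rings count as aromatic (naphthalene).
Ring F has only sp³ atoms, so it is not fully conjugated — not aromatic (cyclopentane).
Aromatic: A, B, C, D, E. Total: 5.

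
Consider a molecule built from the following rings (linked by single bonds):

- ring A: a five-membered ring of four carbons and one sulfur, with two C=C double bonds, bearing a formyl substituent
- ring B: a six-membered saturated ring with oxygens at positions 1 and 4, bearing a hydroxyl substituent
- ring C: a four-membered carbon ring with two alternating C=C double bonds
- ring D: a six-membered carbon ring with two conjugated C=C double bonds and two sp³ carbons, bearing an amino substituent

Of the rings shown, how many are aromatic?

1

Ring A is fully conjugated (every ring atom contributes a p orbital); 2 ring double bonds (4 π electrons) plus a heteroatom lone pair (2) give 6 π electrons. 6 = 4(1)+2, so ring A is aromatic (thiophene).
Ring B has only sp³ atoms, so it is not fully conjugated — not aromatic (1,4-dioxane).
Ring C has only sp² ring atoms; a planar conformation would have a fully conjugated π system of 4 electrons. But 4 = 4(1), which is 4n not 4n+2, so ring C is not aromatic (cyclobutadiene) — cyclobutadiene is antiaromatic and distorts to a rectangle.
Ring D has two sp³ carbons, so it is not fully conjugated — not aromatic (1,3-cyclohexadiene).
Aromatic: A. Total: 1.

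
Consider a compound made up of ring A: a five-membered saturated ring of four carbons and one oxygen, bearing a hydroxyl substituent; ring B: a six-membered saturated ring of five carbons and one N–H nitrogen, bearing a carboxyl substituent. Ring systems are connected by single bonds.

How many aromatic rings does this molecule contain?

Ring A has only sp³ atoms, so it is not fully conjugated — not aromatic (tetrahydrofuran).
Ring B has only sp³ atoms, so it is not fully conjugated — not aromatic (piperidine).
No ring is aromatic. Total: 0.

0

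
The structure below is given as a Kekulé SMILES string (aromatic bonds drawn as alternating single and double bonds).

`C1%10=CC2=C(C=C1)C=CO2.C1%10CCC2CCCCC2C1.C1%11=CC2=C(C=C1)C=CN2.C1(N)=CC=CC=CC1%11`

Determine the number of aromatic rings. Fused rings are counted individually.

4

The SMILES encodes a six-membered carbon ring with three alternating C=C double bonds, fused to a five-membered ring containing one oxygen and two C=C double bonds; two fused six-membered saturated carbon rings; a six-membered carbon ring with three alternating C=C double bonds, fused to a five-membered ring containing one N–H nitrogen and two C=C double bonds; a seven-membered carbon ring with three C=C double bonds and one sp³ carbon.
The fused 6/5-membered bicyclic (with one oxygen) is a single π system with 9 sp² atoms and 10 π electrons from ring double bonds plus a heteroatom lone pair. 10 = 4(2)+2, so the system is aromatic and both rings count as aromatic (benzofuran).
The 6-membered ring has only sp³ atoms, so it is not fully conjugated — not aromatic (cyclohexane ring).
The second 6-membered ring has only sp³ atoms, so it is not fully conjugated — not aromatic (cyclohexane ring).
The fused 6/5-membered bicyclic (with one N–H) is a single π system with 9 sp² atoms and 10 π electrons from ring double bonds plus a heteroatom lone pair. 10 = 4(2)+2, so the system is aromatic and both rings count as aromatic (indole).
The 7-membered ring has one sp³ carbon, so it is not fully conjugated — not aromatic (cycloheptatriene).
4 of the 7 rings are aromatic. Total: 4.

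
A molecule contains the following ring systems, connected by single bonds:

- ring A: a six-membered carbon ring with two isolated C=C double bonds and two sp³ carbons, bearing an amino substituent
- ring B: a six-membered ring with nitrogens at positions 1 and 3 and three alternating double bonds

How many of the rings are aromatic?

1

Ring A has two sp³ carbons, so it is not fully conjugated — not aromatic (1,4-cyclohexadiene).
Ring B is planar and fully conjugated; 3 ring double bonds give 6 π electrons. 6 = 4(1)+2, so ring B is aromatic (pyrimidine).
Aromatic: B. Total: 1.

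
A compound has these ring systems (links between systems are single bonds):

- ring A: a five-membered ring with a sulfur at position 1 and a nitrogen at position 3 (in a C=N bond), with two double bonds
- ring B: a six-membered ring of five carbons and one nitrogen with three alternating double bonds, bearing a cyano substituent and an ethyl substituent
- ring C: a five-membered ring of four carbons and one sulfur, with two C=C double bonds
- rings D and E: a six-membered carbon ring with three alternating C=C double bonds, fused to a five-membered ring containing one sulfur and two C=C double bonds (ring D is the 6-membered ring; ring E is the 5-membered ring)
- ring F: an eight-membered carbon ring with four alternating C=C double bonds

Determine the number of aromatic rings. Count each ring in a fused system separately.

5

Ring A has a continuous p-orbital overlap around the ring; 2 ring double bonds (4 π electrons) plus a heteroatom lone pair (2) give 6 π electrons. 6 = 4(1)+2, so ring A is aromatic (thiazole).
Ring B has a continuous p-orbital overlap around the ring; 3 ring double bonds give 6 π electrons. Since 6 = 4n+2 (n=1), ring B is aromatic (pyridine).
Ring C has a continuous p-orbital overlap around the ring; 2 ring double bonds (4 π electrons) plus a heteroatom lone pair (2) give 6 π electrons. That satisfies 4n+2 with n=1, so ring C is aromatic (thiophene).
Rings D and E form a fused bicyclic system (with one sulfur) with 9 sp² atoms and 10 π electrons from ring double bonds plus a heteroatom lone pair. 10 = 4(2)+2, so the system is aromatic and both rings count as aromatic (benzothiophene).
Ring F has only sp² ring atoms; a planar conformation would have a fully conjugated π system of 8 electrons. But 8 = 4(2), which is 4n not 4n+2, so ring F is not aromatic (cyclooctatetraene) — cyclooctatetraene distorts into a non-planar tub to avoid antiaromaticity.
Aromatic: A, B, C, D, E. Total: 5.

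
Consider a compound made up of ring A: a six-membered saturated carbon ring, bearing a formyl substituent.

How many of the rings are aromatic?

Ring A has only sp³ atoms, so it is not fully conjugated — not aromatic (cyclohexane).

0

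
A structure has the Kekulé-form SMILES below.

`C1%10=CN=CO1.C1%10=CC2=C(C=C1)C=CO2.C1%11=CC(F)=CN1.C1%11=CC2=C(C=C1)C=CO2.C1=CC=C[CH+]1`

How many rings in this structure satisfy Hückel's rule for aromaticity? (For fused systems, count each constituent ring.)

6

The SMILES encodes a five-membered ring with an oxygen at position 1 and a nitrogen at position 3 (in a C=N bond), with two double bonds; a six-membered carbon ring with three alternating C=C double bonds, fused to a five-membered ring containing one oxygen and two C=C double bonds; a five-membered ring of four carbons and one nitrogen bearing a hydrogen, with two C=C double bonds; a six-membered carbon ring with three alternating C=C double bonds, fused to a five-membered ring containing one oxygen and two C=C double bonds; a five-membered all-carbon ring bearing a positive charge on one carbon, with two C=C double bonds.
The 5-membered ring with one oxygen and one =N– is planar and fully conjugated; 2 ring double bonds (4 π electrons) plus a heteroatom lone pair (2) give 6 π electrons. Since 6 = 4n+2 (n=1), it is aromatic (oxazole).
The fused 6/5-membered bicyclic (with one oxygen) is a single π system with 9 sp² atoms and 10 π electrons from ring double bonds plus a heteroatom lone pair. 10 = 4(2)+2, so the system is aromatic and both rings count as aromatic (benzofuran).
The 5-membered ring with one N–H has a continuous p-orbital overlap around the ring; 2 ring double bonds (4 π electrons) plus a heteroatom lone pair (2) give 6 π electrons. That satisfies 4n+2 with n=1, so it is aromatic (pyrrole).
The fused 6/5-membered bicyclic (with one oxygen) is a single π system with 9 sp² atoms and 10 π electrons from ring double bonds plus a heteroatom lone pair. 10 = 4(2)+2, so the system is aromatic and both rings count as aromatic (benzofuran).
The 5-membered ring has only sp² ring atoms; a planar conformation would have a fully conjugated π system of 4 electrons. But 4 = 4(1), which is 4n not 4n+2, so it is not aromatic (cyclopentadienyl cation).
6 of the 7 rings are aromatic. Total: 6.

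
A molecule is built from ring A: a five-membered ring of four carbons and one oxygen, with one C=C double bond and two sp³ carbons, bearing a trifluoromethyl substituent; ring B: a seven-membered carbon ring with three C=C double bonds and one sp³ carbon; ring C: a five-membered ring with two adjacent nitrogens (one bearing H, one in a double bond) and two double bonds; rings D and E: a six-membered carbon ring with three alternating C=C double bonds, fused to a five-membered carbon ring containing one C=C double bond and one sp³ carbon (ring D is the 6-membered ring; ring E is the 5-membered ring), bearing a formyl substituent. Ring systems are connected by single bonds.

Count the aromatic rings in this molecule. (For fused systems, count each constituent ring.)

2

Ring A has two sp³ carbons, so it is not fully conjugated — not aromatic (2,3-dihydrofuran).
Ring B has one sp³ carbon, so it is not fully conjugated — not aromatic (cycloheptatriene).
Ring C is fully conjugated (every ring atom contributes a p orbital); 2 ring double bonds (4 π electrons) plus a heteroatom lone pair (2) give 6 π electrons. That satisfies 4n+2 with n=1, so ring C is aromatic (pyrazole).
Ring D has a continuous p-orbital overlap around the ring; 3 ring double bonds give 6 π electrons. That satisfies 4n+2 with n=1, so ring D is aromatic (benzene ring).
Ring E has one sp³ carbon, so it is not fully conjugated — not aromatic (cyclopentene ring).
Aromatic: C, D. Total: 2.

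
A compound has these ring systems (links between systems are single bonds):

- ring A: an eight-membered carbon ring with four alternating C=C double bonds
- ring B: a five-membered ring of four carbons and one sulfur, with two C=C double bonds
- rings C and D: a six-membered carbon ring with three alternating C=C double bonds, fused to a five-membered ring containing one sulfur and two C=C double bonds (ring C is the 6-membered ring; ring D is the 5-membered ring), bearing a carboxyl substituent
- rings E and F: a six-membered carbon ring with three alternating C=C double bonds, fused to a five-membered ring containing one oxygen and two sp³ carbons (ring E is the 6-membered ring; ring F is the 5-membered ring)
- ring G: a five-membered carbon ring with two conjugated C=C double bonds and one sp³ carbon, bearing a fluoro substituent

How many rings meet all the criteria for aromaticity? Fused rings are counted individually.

Ring A has only sp² ring atoms; a planar conformation would have a fully conjugated π system of 8 electrons. But 8 = 4(2), which is 4n not 4n+2, so ring A is not aromatic (cyclooctatetraene) — cyclooctatetraene distorts into a non-planar tub to avoid antiaromaticity.
Ring B has a continuous p-orbital overlap around the ring; 2 ring double bonds (4 π electrons) plus a heteroatom lone pair (2) give 6 π electrons. That satisfies 4n+2 with n=1, so ring B is aromatic (thiophene).
Rings C and D form a fused bicyclic system (with one sulfur) with 9 sp² atoms and 10 π electrons from ring double bonds plus a heteroatom lone pair. 10 = 4(2)+2, so the system is aromatic and both rings count as aromatic (benzothiophene).
Ring E is planar and fully conjugated; 3 ring double bonds give 6 π electrons. That satisfies 4n+2 with n=1, so ring E is aromatic (benzene ring).
Ring F has two sp³ carbons, so it is not fully conjugated — not aromatic (oxolane ring).
Ring G has one sp³ carbon, so it is not fully conjugated — not aromatic (cyclopentadiene).
Aromatic: B, C, D, E. Total: 4.

4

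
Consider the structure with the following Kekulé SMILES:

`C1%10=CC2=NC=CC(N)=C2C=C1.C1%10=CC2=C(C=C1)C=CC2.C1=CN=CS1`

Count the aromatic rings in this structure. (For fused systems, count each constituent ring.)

4

The SMILES encodes two fused six-membered rings, each with three alternating double bonds; one ring is all carbon and the other has one ring nitrogen; a six-membered carbon ring with three alternating C=C double bonds, fused to a five-membered carbon ring containing one C=C double bond and one sp³ carbon; a five-membered ring with a sulfur at position 1 and a nitrogen at position 3 (in a C=N bond), with two double bonds.
The fused 6/6-membered bicyclic (with one nitrogen) is a single π system with 10 sp² atoms and 10 π electrons from ring double bonds. 10 = 4(2)+2, so the system is aromatic and both rings count as aromatic (quinoline).
The 6-membered ring is fully conjugated (every ring atom contributes a p orbital); 3 ring double bonds give 6 π electrons. 6 = 4(1)+2, so it is aromatic (benzene ring).
The 5-membered ring has one sp³ carbon, so it is not fully conjugated — not aromatic (cyclopentene ring).
The 5-membered ring with one sulfur and one =N– is fully conjugated (every ring atom contributes a p orbital); 2 ring double bonds (4 π electrons) plus a heteroatom lone pair (2) give 6 π electrons. That satisfies 4n+2 with n=1, so it is aromatic (thiazole).
4 of the 5 rings are aromatic. Total: 4.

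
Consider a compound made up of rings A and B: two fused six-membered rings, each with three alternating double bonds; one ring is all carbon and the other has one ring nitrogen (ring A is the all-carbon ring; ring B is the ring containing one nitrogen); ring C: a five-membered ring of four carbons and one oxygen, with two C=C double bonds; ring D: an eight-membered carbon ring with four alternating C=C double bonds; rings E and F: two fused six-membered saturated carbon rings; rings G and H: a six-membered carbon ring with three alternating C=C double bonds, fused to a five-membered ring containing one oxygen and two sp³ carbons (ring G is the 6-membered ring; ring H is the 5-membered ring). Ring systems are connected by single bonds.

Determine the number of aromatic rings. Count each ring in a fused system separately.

Rings A and B form a fused bicyclic system (with one nitrogen) with 10 sp² atoms and 10 π electrons from ring double bonds. 10 = 4(2)+2, so the system is aromatic and both rings count as aromatic (quinoline).
Ring C is fully conjugated (every ring atom contributes a p orbital); 2 ring double bonds (4 π electrons) plus a heteroatom lone pair (2) give 6 π electrons. Since 6 = 4n+2 (n=1), ring C is aromatic (furan).
Ring D has only sp² ring atoms; a planar conformation would have a fully conjugated π system of 8 electrons. But 8 = 4(2), which is 4n not 4n+2, so ring D is not aromatic (cyclooctatetraene) — cyclooctatetraene distorts into a non-planar tub to avoid antiaromaticity.
Ring E has only sp³ atoms, so it is not fully conjugated — not aromatic (cyclohexane ring).
Ring F has only sp³ atoms, so it is not fully conjugated — not aromatic (cyclohexane ring).
Ring G has a continuous p-orbital overlap around the ring; 3 ring double bonds give 6 π electrons. 6 = 4(1)+2, so ring G is aromatic (benzene ring).
Ring H has two sp³ carbons, so it is not fully conjugated — not aromatic (oxolane ring).
Aromatic: A, B, C, G. Total: 4.

4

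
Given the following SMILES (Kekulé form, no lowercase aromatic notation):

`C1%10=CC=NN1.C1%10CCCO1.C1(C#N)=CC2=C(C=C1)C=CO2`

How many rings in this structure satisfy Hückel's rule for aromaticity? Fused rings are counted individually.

3

The SMILES encodes a five-membered ring with two adjacent nitrogens (one bearing H, one in a double bond) and two double bonds; a five-membered saturated ring of four carbons and one oxygen; a six-membered carbon ring with three alternating C=C double bonds, fused to a five-membered ring containing one oxygen and two C=C double bonds.
The 5-membered ring with two adjacent nitrogens (one N–H, one =N–) is planar and fully conjugated; 2 ring double bonds (4 π electrons) plus a heteroatom lone pair (2) give 6 π electrons. Since 6 = 4n+2 (n=1), it is aromatic (pyrazole).
The 5-membered ring with one oxygen has only sp³ atoms, so it is not fully conjugated — not aromatic (tetrahydrofuran).
The fused 6/5-membered bicyclic (with one oxygen) is a single π system with 9 sp² atoms and 10 π electrons from ring double bonds plus a heteroatom lone pair. 10 = 4(2)+2, so the system is aromatic and both rings count as aromatic (benzofuran).
3 of the 4 rings are aromatic. Total: 3.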